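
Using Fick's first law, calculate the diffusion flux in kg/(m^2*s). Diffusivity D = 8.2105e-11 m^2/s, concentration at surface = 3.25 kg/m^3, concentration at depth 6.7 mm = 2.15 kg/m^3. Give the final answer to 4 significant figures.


J = -D * (dC/dx) = D * (C1 - C2) / dx
J = 8.2105e-11 * (3.25 - 2.15) / 6.7e-03
J = 1.348e-08 kg/(m^2*s)


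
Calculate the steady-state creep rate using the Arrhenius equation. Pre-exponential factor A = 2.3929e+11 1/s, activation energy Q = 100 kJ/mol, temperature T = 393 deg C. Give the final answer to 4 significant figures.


rate = A * exp(-Q / (R*T))
T = 393 + 273.15 = 666.15 K
rate = 2.3929e+11 * exp(-100e3 / (8.314 * 666.15))
rate = 3446 1/s


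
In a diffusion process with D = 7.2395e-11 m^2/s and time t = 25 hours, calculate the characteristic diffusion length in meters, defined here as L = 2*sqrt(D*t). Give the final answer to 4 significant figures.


t = 25 hr = 90000 s
Diffusion length = 2*sqrt(D*t)
= 2*sqrt(7.2395e-11 * 90000)
= 5.105e-03 m


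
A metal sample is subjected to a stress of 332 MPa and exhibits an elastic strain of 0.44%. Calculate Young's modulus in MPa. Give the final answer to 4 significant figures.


E = sigma / epsilon
epsilon = 0.44% = 4.4e-03
E = 332 / 4.4e-03
E = 75450 MPa


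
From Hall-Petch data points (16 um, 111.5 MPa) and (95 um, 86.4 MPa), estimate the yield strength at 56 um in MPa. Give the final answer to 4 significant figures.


sigma_y = sigma0 + k / sqrt(d)
1/sqrt(d1) = 1/sqrt(1.6e-05) = 250;  1/sqrt(d2) = 102.598
k = (sigma1 - sigma2) / (1/sqrt(d1) - 1/sqrt(d2)) = (111.5 - 86.4) / (250 - 102.598) = 0.170282 MPa*m^0.5
sigma0 = sigma1 - k/sqrt(d1) = 111.5 - 0.170282*250 = 68.9294 MPa
sigma_y(d3) = 68.9294 + 0.170282 / sqrt(5.6e-05) = 91.68 MPa


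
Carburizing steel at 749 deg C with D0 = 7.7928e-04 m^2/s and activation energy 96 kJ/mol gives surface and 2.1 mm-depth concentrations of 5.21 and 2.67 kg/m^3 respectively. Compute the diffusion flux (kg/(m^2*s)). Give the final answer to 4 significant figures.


Step 1: D = D0 * exp(-Qd/(R*T))
T = 749 + 273.15 = 1022.15 K
D = 7.7928e-04 * exp(-96e3 / (8.314 * 1022.15)) = 9.67511e-09 m^2/s
Step 2: J = D * (C1 - C2) / dx
J = 9.67511e-09 * (5.21 - 2.67) / 2.1e-03
J = 1.17e-05 kg/(m^2*s)


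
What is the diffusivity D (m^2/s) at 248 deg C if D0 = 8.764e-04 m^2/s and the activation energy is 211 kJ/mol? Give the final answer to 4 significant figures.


D = D0 * exp(-Qd / (R*T))
T = 521.15 K
D = 8.764e-04 * exp(-211e3 / (8.314 * 521.15))
D = 6.216e-25 m^2/s


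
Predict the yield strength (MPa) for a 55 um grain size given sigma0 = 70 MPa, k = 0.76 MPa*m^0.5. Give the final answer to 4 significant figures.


sigma_y = sigma0 + k / sqrt(d)
d = 55 um = 5.5e-05 m
sigma_y = 70 + 0.76 / sqrt(5.5e-05)
sigma_y = 172.5 MPa


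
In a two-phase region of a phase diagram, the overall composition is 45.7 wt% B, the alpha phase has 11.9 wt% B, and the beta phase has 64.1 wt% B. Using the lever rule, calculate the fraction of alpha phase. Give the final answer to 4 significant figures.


f_alpha = (C_beta - C0) / (C_beta - C_alpha)
f_alpha = (64.1 - 45.7) / (64.1 - 11.9)
f_alpha = 0.3525


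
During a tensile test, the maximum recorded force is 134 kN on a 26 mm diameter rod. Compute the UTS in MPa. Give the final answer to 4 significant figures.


A0 = pi*(d/2)^2 = pi*(26/2)^2 = 530.929 mm^2
UTS = F_max / A0 = 134*1000 / 530.929
UTS = 252.4 MPa


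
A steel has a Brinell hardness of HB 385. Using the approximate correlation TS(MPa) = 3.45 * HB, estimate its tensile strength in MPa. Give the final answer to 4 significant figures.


TS (MPa) = 3.45 * HB
TS = 3.45 * 385
TS = 1328 MPa


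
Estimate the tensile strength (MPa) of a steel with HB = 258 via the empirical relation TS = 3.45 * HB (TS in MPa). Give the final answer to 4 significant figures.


TS (MPa) = 3.45 * HB
TS = 3.45 * 258
TS = 890.1 MPa


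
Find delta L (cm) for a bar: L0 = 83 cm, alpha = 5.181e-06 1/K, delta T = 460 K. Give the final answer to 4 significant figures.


dL = L0 * alpha * dT
dL = 83 * 5.181e-06 * 460
dL = 0.1978 cm


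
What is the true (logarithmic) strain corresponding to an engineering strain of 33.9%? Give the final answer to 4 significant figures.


epsilon_true = ln(1 + epsilon_eng)
epsilon_true = ln(1 + 0.339)
epsilon_true = 0.2919


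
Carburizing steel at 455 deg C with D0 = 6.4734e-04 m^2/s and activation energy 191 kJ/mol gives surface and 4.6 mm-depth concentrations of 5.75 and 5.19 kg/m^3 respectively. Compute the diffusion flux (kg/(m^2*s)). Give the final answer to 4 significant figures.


Step 1: D = D0 * exp(-Qd/(R*T))
T = 455 + 273.15 = 728.15 K
D = 6.4734e-04 * exp(-191e3 / (8.314 * 728.15)) = 1.28541e-17 m^2/s
Step 2: J = D * (C1 - C2) / dx
J = 1.28541e-17 * (5.75 - 5.19) / 4.6e-03
J = 1.565e-15 kg/(m^2*s)


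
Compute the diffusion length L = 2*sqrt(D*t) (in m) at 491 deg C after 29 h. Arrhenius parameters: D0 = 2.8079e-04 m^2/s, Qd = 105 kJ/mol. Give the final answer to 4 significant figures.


Step 1: D = D0 * exp(-Qd/(R*T))
T = 764.15 K
D = 2.8079e-04 * exp(-105e3 / (8.314 * 764.15)) = 1.86504e-11 m^2/s
Step 2: L = 2*sqrt(D*t)
t = 29 h = 104400 s
L = 2*sqrt(1.86504e-11 * 104400) = 2.791e-03 m


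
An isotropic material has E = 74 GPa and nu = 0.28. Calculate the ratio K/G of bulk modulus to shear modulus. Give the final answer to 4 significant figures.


G = E / (2*(1+nu))
G = 74 / (2*(1+0.28)) = 28.9063 GPa
K = E / (3*(1-2*nu))
K = 74 / (3*(1-2*0.28)) = 56.0606 GPa
K/G = 56.0606 / 28.9063 = 1.939


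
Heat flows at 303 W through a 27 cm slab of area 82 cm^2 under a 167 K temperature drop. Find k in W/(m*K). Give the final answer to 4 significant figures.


k = Q*L / (A*dT)
L = 0.27 m, A = 8.2e-03 m^2
k = 303 * 0.27 / (8.2e-03 * 167)
k = 59.74 W/(m*K)


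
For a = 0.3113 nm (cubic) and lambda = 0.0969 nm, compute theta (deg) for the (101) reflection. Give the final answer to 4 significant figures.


d = a / sqrt(h^2+k^2+l^2)
d = 0.3113 / sqrt(2) = 0.220122 nm
lambda = 2*d*sin(theta)  =>  sin(theta) = lambda / (2*d)
sin(theta) = 0.0969 / (2 * 0.220122) = 0.220105
theta = 12.72 deg


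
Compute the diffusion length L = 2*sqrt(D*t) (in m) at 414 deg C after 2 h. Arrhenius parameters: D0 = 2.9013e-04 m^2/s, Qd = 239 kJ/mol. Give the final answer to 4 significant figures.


Step 1: D = D0 * exp(-Qd/(R*T))
T = 687.15 K
D = 2.9013e-04 * exp(-239e3 / (8.314 * 687.15)) = 1.96801e-22 m^2/s
Step 2: L = 2*sqrt(D*t)
t = 2 h = 7200 s
L = 2*sqrt(1.96801e-22 * 7200) = 2.381e-09 m


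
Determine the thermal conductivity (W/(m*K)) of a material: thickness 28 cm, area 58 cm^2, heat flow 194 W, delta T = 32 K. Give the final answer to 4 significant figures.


k = Q*L / (A*dT)
L = 0.28 m, A = 5.8e-03 m^2
k = 194 * 0.28 / (5.8e-03 * 32)
k = 292.7 W/(m*K)


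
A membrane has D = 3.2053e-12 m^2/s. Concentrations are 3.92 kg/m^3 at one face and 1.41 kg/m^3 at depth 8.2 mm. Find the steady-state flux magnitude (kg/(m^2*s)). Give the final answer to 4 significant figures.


J = -D * (dC/dx) = D * (C1 - C2) / dx
J = 3.2053e-12 * (3.92 - 1.41) / 8.2e-03
J = 9.811e-10 kg/(m^2*s)


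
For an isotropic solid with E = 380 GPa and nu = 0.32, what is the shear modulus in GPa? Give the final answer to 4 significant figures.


G = E / (2*(1+nu))
G = 380 / (2*(1+0.32))
G = 143.9 GPa


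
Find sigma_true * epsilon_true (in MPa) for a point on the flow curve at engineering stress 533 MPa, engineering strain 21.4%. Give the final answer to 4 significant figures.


sigma_true = sigma_eng * (1 + epsilon_eng)
sigma_true = 533 * (1 + 0.214) = 647.062 MPa
epsilon_true = ln(1 + epsilon_eng)
epsilon_true = ln(1 + 0.214) = 0.193921
sigma_true * epsilon_true = 647.062 * 0.193921 = 125.5 MPa


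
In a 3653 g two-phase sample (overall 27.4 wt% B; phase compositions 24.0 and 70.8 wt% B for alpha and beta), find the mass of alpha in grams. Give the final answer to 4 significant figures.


f_alpha = (C_beta - C0) / (C_beta - C_alpha)
f_alpha = (70.8 - 27.4) / (70.8 - 24.0) = 0.92735
m_alpha = f_alpha * m_total = 0.92735 * 3653 = 3388 g


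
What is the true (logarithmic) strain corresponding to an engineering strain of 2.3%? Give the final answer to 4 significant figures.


epsilon_true = ln(1 + epsilon_eng)
epsilon_true = ln(1 + 0.023)
epsilon_true = 0.02274


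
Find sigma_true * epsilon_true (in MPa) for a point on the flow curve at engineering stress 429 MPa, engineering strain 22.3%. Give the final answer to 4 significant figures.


sigma_true = sigma_eng * (1 + epsilon_eng)
sigma_true = 429 * (1 + 0.223) = 524.667 MPa
epsilon_true = ln(1 + epsilon_eng)
epsilon_true = ln(1 + 0.223) = 0.201307
sigma_true * epsilon_true = 524.667 * 0.201307 = 105.6 MPa


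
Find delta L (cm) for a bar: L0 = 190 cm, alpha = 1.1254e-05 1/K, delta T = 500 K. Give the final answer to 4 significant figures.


dL = L0 * alpha * dT
dL = 190 * 1.1254e-05 * 500
dL = 1.069 cm


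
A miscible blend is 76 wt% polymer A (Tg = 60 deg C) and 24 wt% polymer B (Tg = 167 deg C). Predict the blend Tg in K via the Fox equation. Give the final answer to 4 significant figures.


1/Tg = w1/Tg1 + w2/Tg2 (in Kelvin)
Tg1 = 333.15 K, Tg2 = 440.15 K
1/Tg = 0.76/333.15 + 0.24/440.15
Tg = 353.8 K


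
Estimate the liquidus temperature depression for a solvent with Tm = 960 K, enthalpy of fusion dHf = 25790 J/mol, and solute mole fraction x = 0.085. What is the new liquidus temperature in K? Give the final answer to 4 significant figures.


dT = R*Tm^2*x / dHf
dT = 8.314 * 960^2 * 0.085 / 25790
dT = 25.2534 K
T_new = 960 - 25.2534 = 934.7 K


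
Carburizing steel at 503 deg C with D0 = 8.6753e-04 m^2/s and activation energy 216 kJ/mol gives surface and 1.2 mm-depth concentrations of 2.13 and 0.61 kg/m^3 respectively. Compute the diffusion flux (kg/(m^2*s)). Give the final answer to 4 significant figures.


Step 1: D = D0 * exp(-Qd/(R*T))
T = 503 + 273.15 = 776.15 K
D = 8.6753e-04 * exp(-216e3 / (8.314 * 776.15)) = 2.51785e-18 m^2/s
Step 2: J = D * (C1 - C2) / dx
J = 2.51785e-18 * (2.13 - 0.61) / 1.2e-03
J = 3.189e-15 kg/(m^2*s)


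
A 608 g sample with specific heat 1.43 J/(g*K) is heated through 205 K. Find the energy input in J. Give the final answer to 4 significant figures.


Q = m * cp * dT
Q = 608 * 1.43 * 205
Q = 178200 J


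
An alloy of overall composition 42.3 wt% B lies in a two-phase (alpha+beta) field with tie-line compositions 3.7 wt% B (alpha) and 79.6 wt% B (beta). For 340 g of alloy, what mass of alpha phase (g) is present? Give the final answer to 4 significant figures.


f_alpha = (C_beta - C0) / (C_beta - C_alpha)
f_alpha = (79.6 - 42.3) / (79.6 - 3.7) = 0.491436
m_alpha = f_alpha * m_total = 0.491436 * 340 = 167.1 g


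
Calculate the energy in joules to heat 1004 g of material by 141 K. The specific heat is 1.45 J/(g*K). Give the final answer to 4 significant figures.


Q = m * cp * dT
Q = 1004 * 1.45 * 141
Q = 205300 J


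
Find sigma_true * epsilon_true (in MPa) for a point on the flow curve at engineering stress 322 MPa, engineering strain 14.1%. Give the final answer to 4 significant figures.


sigma_true = sigma_eng * (1 + epsilon_eng)
sigma_true = 322 * (1 + 0.141) = 367.402 MPa
epsilon_true = ln(1 + epsilon_eng)
epsilon_true = ln(1 + 0.141) = 0.131905
sigma_true * epsilon_true = 367.402 * 0.131905 = 48.46 MPa


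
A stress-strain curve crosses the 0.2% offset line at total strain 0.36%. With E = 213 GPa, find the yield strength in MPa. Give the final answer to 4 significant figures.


Offset strain = 0.002
Elastic strain at yield = total_strain - offset = 3.6e-03 - 0.002 = 1.6e-03
sigma_y = E * elastic_strain = 213000 * 1.6e-03
sigma_y = 340.8 MPa


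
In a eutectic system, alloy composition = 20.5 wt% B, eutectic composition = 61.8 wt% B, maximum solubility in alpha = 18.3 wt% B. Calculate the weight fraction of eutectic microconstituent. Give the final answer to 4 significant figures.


f_primary = (C_e - C0) / (C_e - C_alpha_max)
f_primary = (61.8 - 20.5) / (61.8 - 18.3)
f_primary = 0.949425
f_eutectic = 1 - 0.949425 = 0.05057


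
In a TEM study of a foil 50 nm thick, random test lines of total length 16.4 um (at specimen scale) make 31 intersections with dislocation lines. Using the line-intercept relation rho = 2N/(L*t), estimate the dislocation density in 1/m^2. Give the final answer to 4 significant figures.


rho = 2N / (L * t)
L = 16.4 um = 1.64e-05 m, t = 50 nm = 5e-08 m
rho = 2 * 31 / (1.64e-05 * 5e-08)
rho = 7.561e+13 1/m^2


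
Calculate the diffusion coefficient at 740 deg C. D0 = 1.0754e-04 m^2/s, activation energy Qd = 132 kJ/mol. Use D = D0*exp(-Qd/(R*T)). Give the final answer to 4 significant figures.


D = D0 * exp(-Qd / (R*T))
T = 1013.15 K
D = 1.0754e-04 * exp(-132e3 / (8.314 * 1013.15))
D = 1.682e-11 m^2/s


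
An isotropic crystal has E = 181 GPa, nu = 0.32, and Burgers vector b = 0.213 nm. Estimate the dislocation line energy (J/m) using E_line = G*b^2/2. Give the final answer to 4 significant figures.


Step 1: G = E / (2*(1+nu))
G = 181 / (2*(1+0.32)) = 68.5606 GPa = 6.85606e+10 Pa
Step 2: E_line = G*b^2/2
b = 0.213 nm = 2.13e-10 m
E_line = 0.5 * 6.85606e+10 * (2.13e-10)^2 = 1.555e-09 J/m


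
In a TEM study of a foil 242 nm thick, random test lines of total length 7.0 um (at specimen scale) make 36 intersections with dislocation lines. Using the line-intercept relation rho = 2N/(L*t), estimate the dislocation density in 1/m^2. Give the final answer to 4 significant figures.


rho = 2N / (L * t)
L = 7.0 um = 7e-06 m, t = 242 nm = 2.42e-07 m
rho = 2 * 36 / (7e-06 * 2.42e-07)
rho = 4.25e+13 1/m^2


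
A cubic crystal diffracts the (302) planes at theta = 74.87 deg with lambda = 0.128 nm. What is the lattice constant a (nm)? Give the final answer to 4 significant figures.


d = lambda / (2*sin(theta))
d = 0.128 / (2*sin(74.87 deg))
d = 0.0662982 nm
a = d * sqrt(h^2+k^2+l^2) = 0.0662982 * sqrt(13)
a = 0.239 nm


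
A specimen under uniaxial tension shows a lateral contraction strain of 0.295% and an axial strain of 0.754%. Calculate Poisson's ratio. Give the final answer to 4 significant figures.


nu = -epsilon_lat / epsilon_axial
Lateral strain is contraction (negative), so using magnitudes:
nu = 0.295 / 0.754
nu = 0.3912


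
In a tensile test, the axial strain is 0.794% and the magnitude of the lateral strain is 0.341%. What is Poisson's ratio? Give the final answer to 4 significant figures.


nu = -epsilon_lat / epsilon_axial
Lateral strain is contraction (negative), so using magnitudes:
nu = 0.341 / 0.794
nu = 0.4295


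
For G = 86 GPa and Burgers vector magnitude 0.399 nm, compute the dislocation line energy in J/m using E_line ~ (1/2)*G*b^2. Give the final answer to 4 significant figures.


E = G*b^2/2
b = 0.399 nm = 3.99e-10 m
G = 86 GPa = 8.6e+10 Pa
E = 0.5 * 8.6e+10 * (3.99e-10)^2
E = 6.846e-09 J/m


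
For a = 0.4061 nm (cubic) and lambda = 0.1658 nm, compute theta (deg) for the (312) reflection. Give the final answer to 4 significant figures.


d = a / sqrt(h^2+k^2+l^2)
d = 0.4061 / sqrt(14) = 0.108535 nm
lambda = 2*d*sin(theta)  =>  sin(theta) = lambda / (2*d)
sin(theta) = 0.1658 / (2 * 0.108535) = 0.76381
theta = 49.8 deg


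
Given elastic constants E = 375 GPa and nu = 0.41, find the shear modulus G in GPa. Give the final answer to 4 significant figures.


G = E / (2*(1+nu))
G = 375 / (2*(1+0.41))
G = 133 GPa


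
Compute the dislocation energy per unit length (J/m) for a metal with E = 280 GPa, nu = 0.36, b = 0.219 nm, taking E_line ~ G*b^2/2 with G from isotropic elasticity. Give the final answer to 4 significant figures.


Step 1: G = E / (2*(1+nu))
G = 280 / (2*(1+0.36)) = 102.941 GPa = 1.02941e+11 Pa
Step 2: E_line = G*b^2/2
b = 0.219 nm = 2.19e-10 m
E_line = 0.5 * 1.02941e+11 * (2.19e-10)^2 = 2.469e-09 J/m


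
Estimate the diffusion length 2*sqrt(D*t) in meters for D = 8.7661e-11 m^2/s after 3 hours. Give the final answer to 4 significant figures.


t = 3 hr = 10800 s
Diffusion length = 2*sqrt(D*t)
= 2*sqrt(8.7661e-11 * 10800)
= 1.946e-03 m


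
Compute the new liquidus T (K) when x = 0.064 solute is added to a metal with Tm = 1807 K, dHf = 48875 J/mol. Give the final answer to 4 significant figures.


dT = R*Tm^2*x / dHf
dT = 8.314 * 1807^2 * 0.064 / 48875
dT = 35.5484 K
T_new = 1807 - 35.5484 = 1771 K


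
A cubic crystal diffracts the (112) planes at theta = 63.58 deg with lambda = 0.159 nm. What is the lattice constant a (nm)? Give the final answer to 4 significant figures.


d = lambda / (2*sin(theta))
d = 0.159 / (2*sin(63.58 deg))
d = 0.0887716 nm
a = d * sqrt(h^2+k^2+l^2) = 0.0887716 * sqrt(6)
a = 0.2174 nm


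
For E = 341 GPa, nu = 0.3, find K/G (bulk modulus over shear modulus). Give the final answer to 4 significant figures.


G = E / (2*(1+nu))
G = 341 / (2*(1+0.3)) = 131.154 GPa
K = E / (3*(1-2*nu))
K = 341 / (3*(1-2*0.3)) = 284.167 GPa
K/G = 284.167 / 131.154 = 2.167


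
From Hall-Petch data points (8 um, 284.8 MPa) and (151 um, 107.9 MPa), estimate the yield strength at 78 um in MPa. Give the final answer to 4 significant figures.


sigma_y = sigma0 + k / sqrt(d)
1/sqrt(d1) = 1/sqrt(8e-06) = 353.553;  1/sqrt(d2) = 81.3788
k = (sigma1 - sigma2) / (1/sqrt(d1) - 1/sqrt(d2)) = (284.8 - 107.9) / (353.553 - 81.3788) = 0.649951 MPa*m^0.5
sigma0 = sigma1 - k/sqrt(d1) = 284.8 - 0.649951*353.553 = 55.0078 MPa
sigma_y(d3) = 55.0078 + 0.649951 / sqrt(7.8e-05) = 128.6 MPa


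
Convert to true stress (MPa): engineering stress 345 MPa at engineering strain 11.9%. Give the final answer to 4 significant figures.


sigma_true = sigma_eng * (1 + epsilon_eng)
sigma_true = 345 * (1 + 0.119)
sigma_true = 386.1 MPa


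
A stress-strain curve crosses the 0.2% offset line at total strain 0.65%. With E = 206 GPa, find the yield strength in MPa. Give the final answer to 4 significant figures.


Offset strain = 0.002
Elastic strain at yield = total_strain - offset = 6.5e-03 - 0.002 = 4.5e-03
sigma_y = E * elastic_strain = 206000 * 4.5e-03
sigma_y = 927 MPa


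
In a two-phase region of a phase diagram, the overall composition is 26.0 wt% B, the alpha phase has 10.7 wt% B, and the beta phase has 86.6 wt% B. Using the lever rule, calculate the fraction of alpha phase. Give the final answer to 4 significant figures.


f_alpha = (C_beta - C0) / (C_beta - C_alpha)
f_alpha = (86.6 - 26.0) / (86.6 - 10.7)
f_alpha = 0.7984


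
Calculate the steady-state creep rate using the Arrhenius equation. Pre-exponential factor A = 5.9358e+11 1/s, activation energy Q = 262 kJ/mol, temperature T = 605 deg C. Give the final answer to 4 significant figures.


rate = A * exp(-Q / (R*T))
T = 605 + 273.15 = 878.15 K
rate = 5.9358e+11 * exp(-262e3 / (8.314 * 878.15))
rate = 1.543e-04 1/s


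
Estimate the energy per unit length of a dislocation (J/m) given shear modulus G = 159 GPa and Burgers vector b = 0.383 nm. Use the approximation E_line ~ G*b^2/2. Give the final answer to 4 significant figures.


E = G*b^2/2
b = 0.383 nm = 3.83e-10 m
G = 159 GPa = 1.59e+11 Pa
E = 0.5 * 1.59e+11 * (3.83e-10)^2
E = 1.166e-08 J/m


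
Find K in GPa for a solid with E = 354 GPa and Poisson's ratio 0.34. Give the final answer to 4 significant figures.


K = E / (3*(1-2*nu))
K = 354 / (3*(1-2*0.34))
K = 368.8 GPa


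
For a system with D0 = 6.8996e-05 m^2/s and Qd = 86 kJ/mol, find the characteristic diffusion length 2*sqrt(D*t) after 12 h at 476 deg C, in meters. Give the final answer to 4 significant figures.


Step 1: D = D0 * exp(-Qd/(R*T))
T = 749.15 K
D = 6.8996e-05 * exp(-86e3 / (8.314 * 749.15)) = 6.95408e-11 m^2/s
Step 2: L = 2*sqrt(D*t)
t = 12 h = 43200 s
L = 2*sqrt(6.95408e-11 * 43200) = 3.467e-03 m


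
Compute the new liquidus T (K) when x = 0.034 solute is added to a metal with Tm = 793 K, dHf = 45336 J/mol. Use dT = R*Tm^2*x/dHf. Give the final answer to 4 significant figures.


dT = R*Tm^2*x / dHf
dT = 8.314 * 793^2 * 0.034 / 45336
dT = 3.92096 K
T_new = 793 - 3.92096 = 789.1 K


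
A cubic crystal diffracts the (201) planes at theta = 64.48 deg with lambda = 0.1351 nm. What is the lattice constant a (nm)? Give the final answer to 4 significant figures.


d = lambda / (2*sin(theta))
d = 0.1351 / (2*sin(64.48 deg))
d = 0.074853 nm
a = d * sqrt(h^2+k^2+l^2) = 0.074853 * sqrt(5)
a = 0.1674 nm


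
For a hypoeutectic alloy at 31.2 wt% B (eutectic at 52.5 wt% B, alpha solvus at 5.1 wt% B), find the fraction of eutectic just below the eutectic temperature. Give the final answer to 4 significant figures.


f_primary = (C_e - C0) / (C_e - C_alpha_max)
f_primary = (52.5 - 31.2) / (52.5 - 5.1)
f_primary = 0.449367
f_eutectic = 1 - 0.449367 = 0.5506


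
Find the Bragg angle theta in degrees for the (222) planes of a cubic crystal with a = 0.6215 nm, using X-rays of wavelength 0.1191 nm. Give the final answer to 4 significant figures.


d = a / sqrt(h^2+k^2+l^2)
d = 0.6215 / sqrt(12) = 0.179412 nm
lambda = 2*d*sin(theta)  =>  sin(theta) = lambda / (2*d)
sin(theta) = 0.1191 / (2 * 0.179412) = 0.331918
theta = 19.39 deg


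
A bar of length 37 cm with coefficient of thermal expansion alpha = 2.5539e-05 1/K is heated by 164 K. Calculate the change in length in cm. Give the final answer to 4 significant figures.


dL = L0 * alpha * dT
dL = 37 * 2.5539e-05 * 164
dL = 0.155 cm


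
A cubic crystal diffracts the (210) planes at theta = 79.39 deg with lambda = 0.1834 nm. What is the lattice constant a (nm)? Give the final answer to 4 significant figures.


d = lambda / (2*sin(theta))
d = 0.1834 / (2*sin(79.39 deg))
d = 0.093295 nm
a = d * sqrt(h^2+k^2+l^2) = 0.093295 * sqrt(5)
a = 0.2086 nm


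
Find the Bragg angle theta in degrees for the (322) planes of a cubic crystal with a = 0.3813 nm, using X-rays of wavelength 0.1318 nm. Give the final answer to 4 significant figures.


d = a / sqrt(h^2+k^2+l^2)
d = 0.3813 / sqrt(17) = 0.0924788 nm
lambda = 2*d*sin(theta)  =>  sin(theta) = lambda / (2*d)
sin(theta) = 0.1318 / (2 * 0.0924788) = 0.712595
theta = 45.45 deg


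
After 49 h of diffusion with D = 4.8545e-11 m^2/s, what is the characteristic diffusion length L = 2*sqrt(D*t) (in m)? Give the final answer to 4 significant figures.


t = 49 hr = 176400 s
Diffusion length = 2*sqrt(D*t)
= 2*sqrt(4.8545e-11 * 176400)
= 5.853e-03 m


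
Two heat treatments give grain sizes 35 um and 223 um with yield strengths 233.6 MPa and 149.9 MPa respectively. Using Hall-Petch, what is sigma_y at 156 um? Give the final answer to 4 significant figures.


sigma_y = sigma0 + k / sqrt(d)
1/sqrt(d1) = 1/sqrt(3.5e-05) = 169.031;  1/sqrt(d2) = 66.965
k = (sigma1 - sigma2) / (1/sqrt(d1) - 1/sqrt(d2)) = (233.6 - 149.9) / (169.031 - 66.965) = 0.820058 MPa*m^0.5
sigma0 = sigma1 - k/sqrt(d1) = 233.6 - 0.820058*169.031 = 94.9848 MPa
sigma_y(d3) = 94.9848 + 0.820058 / sqrt(1.56e-04) = 160.6 MPa


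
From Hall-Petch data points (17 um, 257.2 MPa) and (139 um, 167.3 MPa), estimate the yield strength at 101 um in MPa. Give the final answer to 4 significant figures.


sigma_y = sigma0 + k / sqrt(d)
1/sqrt(d1) = 1/sqrt(1.7e-05) = 242.536;  1/sqrt(d2) = 84.8189
k = (sigma1 - sigma2) / (1/sqrt(d1) - 1/sqrt(d2)) = (257.2 - 167.3) / (242.536 - 84.8189) = 0.570009 MPa*m^0.5
sigma0 = sigma1 - k/sqrt(d1) = 257.2 - 0.570009*242.536 = 118.952 MPa
sigma_y(d3) = 118.952 + 0.570009 / sqrt(1.01e-04) = 175.7 MPa


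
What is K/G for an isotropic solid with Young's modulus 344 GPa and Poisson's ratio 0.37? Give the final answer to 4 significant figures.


G = E / (2*(1+nu))
G = 344 / (2*(1+0.37)) = 125.547 GPa
K = E / (3*(1-2*nu))
K = 344 / (3*(1-2*0.37)) = 441.026 GPa
K/G = 441.026 / 125.547 = 3.513


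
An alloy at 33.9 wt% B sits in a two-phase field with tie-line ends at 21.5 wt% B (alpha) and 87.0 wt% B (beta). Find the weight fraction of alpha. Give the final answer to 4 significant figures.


f_alpha = (C_beta - C0) / (C_beta - C_alpha)
f_alpha = (87.0 - 33.9) / (87.0 - 21.5)
f_alpha = 0.8107


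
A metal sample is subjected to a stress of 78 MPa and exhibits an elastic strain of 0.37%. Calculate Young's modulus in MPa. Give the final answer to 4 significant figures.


E = sigma / epsilon
epsilon = 0.37% = 3.7e-03
E = 78 / 3.7e-03
E = 21080 MPa


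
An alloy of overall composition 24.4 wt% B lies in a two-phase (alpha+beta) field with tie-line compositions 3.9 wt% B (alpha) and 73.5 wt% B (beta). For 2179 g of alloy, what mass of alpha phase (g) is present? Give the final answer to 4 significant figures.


f_alpha = (C_beta - C0) / (C_beta - C_alpha)
f_alpha = (73.5 - 24.4) / (73.5 - 3.9) = 0.70546
m_alpha = f_alpha * m_total = 0.70546 * 2179 = 1537 g


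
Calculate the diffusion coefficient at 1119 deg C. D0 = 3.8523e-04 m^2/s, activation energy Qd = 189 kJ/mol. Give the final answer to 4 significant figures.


D = D0 * exp(-Qd / (R*T))
T = 1392.15 K
D = 3.8523e-04 * exp(-189e3 / (8.314 * 1392.15))
D = 3.119e-11 m^2/s


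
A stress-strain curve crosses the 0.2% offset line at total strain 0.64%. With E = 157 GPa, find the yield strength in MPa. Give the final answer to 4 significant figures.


Offset strain = 0.002
Elastic strain at yield = total_strain - offset = 6.4e-03 - 0.002 = 4.4e-03
sigma_y = E * elastic_strain = 157000 * 4.4e-03
sigma_y = 690.8 MPa


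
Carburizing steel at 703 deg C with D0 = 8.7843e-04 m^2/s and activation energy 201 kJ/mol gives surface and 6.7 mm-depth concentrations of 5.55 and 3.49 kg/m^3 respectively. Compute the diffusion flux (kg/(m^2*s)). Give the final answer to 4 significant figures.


Step 1: D = D0 * exp(-Qd/(R*T))
T = 703 + 273.15 = 976.15 K
D = 8.7843e-04 * exp(-201e3 / (8.314 * 976.15)) = 1.5404e-14 m^2/s
Step 2: J = D * (C1 - C2) / dx
J = 1.5404e-14 * (5.55 - 3.49) / 6.7e-03
J = 4.736e-12 kg/(m^2*s)


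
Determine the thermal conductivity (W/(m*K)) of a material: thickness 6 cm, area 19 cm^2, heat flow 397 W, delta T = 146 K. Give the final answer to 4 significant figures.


k = Q*L / (A*dT)
L = 0.06 m, A = 1.9e-03 m^2
k = 397 * 0.06 / (1.9e-03 * 146)
k = 85.87 W/(m*K)


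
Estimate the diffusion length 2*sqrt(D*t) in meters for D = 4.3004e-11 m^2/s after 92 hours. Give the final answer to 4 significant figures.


t = 92 hr = 331200 s
Diffusion length = 2*sqrt(D*t)
= 2*sqrt(4.3004e-11 * 331200)
= 7.548e-03 m


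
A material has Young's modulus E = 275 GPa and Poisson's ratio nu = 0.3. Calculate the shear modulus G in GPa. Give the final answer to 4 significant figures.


G = E / (2*(1+nu))
G = 275 / (2*(1+0.3))
G = 105.8 GPa


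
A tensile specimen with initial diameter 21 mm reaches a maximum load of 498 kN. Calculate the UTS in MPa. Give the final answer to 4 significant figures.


A0 = pi*(d/2)^2 = pi*(21/2)^2 = 346.361 mm^2
UTS = F_max / A0 = 498*1000 / 346.361
UTS = 1438 MPa


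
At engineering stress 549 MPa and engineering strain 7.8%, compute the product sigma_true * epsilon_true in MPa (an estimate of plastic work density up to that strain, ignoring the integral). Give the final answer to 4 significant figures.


sigma_true = sigma_eng * (1 + epsilon_eng)
sigma_true = 549 * (1 + 0.078) = 591.822 MPa
epsilon_true = ln(1 + epsilon_eng)
epsilon_true = ln(1 + 0.078) = 0.0751075
sigma_true * epsilon_true = 591.822 * 0.0751075 = 44.45 MPa


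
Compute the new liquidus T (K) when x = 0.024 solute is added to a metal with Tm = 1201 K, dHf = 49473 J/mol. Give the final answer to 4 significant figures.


dT = R*Tm^2*x / dHf
dT = 8.314 * 1201^2 * 0.024 / 49473
dT = 5.81754 K
T_new = 1201 - 5.81754 = 1195 K


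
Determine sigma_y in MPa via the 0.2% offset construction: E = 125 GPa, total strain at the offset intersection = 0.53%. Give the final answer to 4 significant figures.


Offset strain = 0.002
Elastic strain at yield = total_strain - offset = 5.3e-03 - 0.002 = 3.3e-03
sigma_y = E * elastic_strain = 125000 * 3.3e-03
sigma_y = 412.5 MPa


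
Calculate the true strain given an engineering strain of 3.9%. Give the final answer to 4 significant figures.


epsilon_true = ln(1 + epsilon_eng)
epsilon_true = ln(1 + 0.039)
epsilon_true = 0.03826


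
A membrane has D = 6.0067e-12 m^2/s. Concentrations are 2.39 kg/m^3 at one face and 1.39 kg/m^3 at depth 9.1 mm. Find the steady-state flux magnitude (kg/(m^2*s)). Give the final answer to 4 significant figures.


J = -D * (dC/dx) = D * (C1 - C2) / dx
J = 6.0067e-12 * (2.39 - 1.39) / 9.1e-03
J = 6.601e-10 kg/(m^2*s)


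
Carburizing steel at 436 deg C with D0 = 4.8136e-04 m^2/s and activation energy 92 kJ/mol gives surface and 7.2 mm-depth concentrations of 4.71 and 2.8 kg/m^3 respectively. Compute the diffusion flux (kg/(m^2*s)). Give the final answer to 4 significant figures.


Step 1: D = D0 * exp(-Qd/(R*T))
T = 436 + 273.15 = 709.15 K
D = 4.8136e-04 * exp(-92e3 / (8.314 * 709.15)) = 8.04786e-11 m^2/s
Step 2: J = D * (C1 - C2) / dx
J = 8.04786e-11 * (4.71 - 2.8) / 7.2e-03
J = 2.135e-08 kg/(m^2*s)


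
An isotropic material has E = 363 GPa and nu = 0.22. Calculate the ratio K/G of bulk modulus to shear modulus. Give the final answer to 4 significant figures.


G = E / (2*(1+nu))
G = 363 / (2*(1+0.22)) = 148.77 GPa
K = E / (3*(1-2*nu))
K = 363 / (3*(1-2*0.22)) = 216.071 GPa
K/G = 216.071 / 148.77 = 1.452


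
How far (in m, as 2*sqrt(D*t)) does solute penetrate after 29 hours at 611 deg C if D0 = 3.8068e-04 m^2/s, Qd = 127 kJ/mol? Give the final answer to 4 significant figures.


Step 1: D = D0 * exp(-Qd/(R*T))
T = 884.15 K
D = 3.8068e-04 * exp(-127e3 / (8.314 * 884.15)) = 1.19472e-11 m^2/s
Step 2: L = 2*sqrt(D*t)
t = 29 h = 104400 s
L = 2*sqrt(1.19472e-11 * 104400) = 2.234e-03 m


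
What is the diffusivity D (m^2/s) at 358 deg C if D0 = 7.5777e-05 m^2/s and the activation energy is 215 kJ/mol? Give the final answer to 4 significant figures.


D = D0 * exp(-Qd / (R*T))
T = 631.15 K
D = 7.5777e-05 * exp(-215e3 / (8.314 * 631.15))
D = 1.217e-22 m^2/s


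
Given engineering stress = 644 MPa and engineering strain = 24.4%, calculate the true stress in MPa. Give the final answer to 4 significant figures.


sigma_true = sigma_eng * (1 + epsilon_eng)
sigma_true = 644 * (1 + 0.244)
sigma_true = 801.1 MPa


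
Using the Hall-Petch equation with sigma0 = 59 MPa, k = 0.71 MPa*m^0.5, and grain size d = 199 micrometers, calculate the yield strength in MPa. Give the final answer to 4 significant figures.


sigma_y = sigma0 + k / sqrt(d)
d = 199 um = 1.99e-04 m
sigma_y = 59 + 0.71 / sqrt(1.99e-04)
sigma_y = 109.3 MPa


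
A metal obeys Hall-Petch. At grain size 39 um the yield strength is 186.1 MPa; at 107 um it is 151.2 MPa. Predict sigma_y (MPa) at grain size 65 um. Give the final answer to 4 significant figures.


sigma_y = sigma0 + k / sqrt(d)
1/sqrt(d1) = 1/sqrt(3.9e-05) = 160.128;  1/sqrt(d2) = 96.6736
k = (sigma1 - sigma2) / (1/sqrt(d1) - 1/sqrt(d2)) = (186.1 - 151.2) / (160.128 - 96.6736) = 0.55 MPa*m^0.5
sigma0 = sigma1 - k/sqrt(d1) = 186.1 - 0.55*160.128 = 98.0295 MPa
sigma_y(d3) = 98.0295 + 0.55 / sqrt(6.5e-05) = 166.2 MPa


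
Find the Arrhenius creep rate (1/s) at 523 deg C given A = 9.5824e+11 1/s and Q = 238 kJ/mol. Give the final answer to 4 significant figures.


rate = A * exp(-Q / (R*T))
T = 523 + 273.15 = 796.15 K
rate = 9.5824e+11 * exp(-238e3 / (8.314 * 796.15))
rate = 2.323e-04 1/s


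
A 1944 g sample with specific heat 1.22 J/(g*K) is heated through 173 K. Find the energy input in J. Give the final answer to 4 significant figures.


Q = m * cp * dT
Q = 1944 * 1.22 * 173
Q = 410300 J


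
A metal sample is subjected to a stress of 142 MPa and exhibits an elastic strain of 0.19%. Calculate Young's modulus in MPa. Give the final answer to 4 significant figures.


E = sigma / epsilon
epsilon = 0.19% = 1.9e-03
E = 142 / 1.9e-03
E = 74740 MPa


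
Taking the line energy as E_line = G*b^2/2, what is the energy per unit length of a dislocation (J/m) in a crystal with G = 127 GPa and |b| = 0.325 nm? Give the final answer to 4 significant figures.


E = G*b^2/2
b = 0.325 nm = 3.25e-10 m
G = 127 GPa = 1.27e+11 Pa
E = 0.5 * 1.27e+11 * (3.25e-10)^2
E = 6.707e-09 J/m


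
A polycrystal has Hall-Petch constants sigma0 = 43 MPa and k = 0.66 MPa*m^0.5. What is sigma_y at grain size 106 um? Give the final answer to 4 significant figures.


sigma_y = sigma0 + k / sqrt(d)
d = 106 um = 1.06e-04 m
sigma_y = 43 + 0.66 / sqrt(1.06e-04)
sigma_y = 107.1 MPa


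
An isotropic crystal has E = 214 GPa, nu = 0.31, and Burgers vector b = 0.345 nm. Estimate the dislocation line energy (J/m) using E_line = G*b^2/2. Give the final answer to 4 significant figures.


Step 1: G = E / (2*(1+nu))
G = 214 / (2*(1+0.31)) = 81.6794 GPa = 8.16794e+10 Pa
Step 2: E_line = G*b^2/2
b = 0.345 nm = 3.45e-10 m
E_line = 0.5 * 8.16794e+10 * (3.45e-10)^2 = 4.861e-09 J/m


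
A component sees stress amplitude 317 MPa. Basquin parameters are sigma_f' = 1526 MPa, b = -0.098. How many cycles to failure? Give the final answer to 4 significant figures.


sigma_a = sigma_f' * (2*Nf)^b
2*Nf = (sigma_a / sigma_f')^(1/b)
2*Nf = (317 / 1526)^(1/-0.098)
2*Nf = 9.20953e+06
Nf = 4.605e+06 cycles


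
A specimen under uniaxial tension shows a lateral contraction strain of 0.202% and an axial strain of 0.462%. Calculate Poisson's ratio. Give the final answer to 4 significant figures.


nu = -epsilon_lat / epsilon_axial
Lateral strain is contraction (negative), so using magnitudes:
nu = 0.202 / 0.462
nu = 0.4372


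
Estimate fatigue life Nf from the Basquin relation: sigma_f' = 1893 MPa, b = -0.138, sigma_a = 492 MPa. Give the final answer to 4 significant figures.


sigma_a = sigma_f' * (2*Nf)^b
2*Nf = (sigma_a / sigma_f')^(1/b)
2*Nf = (492 / 1893)^(1/-0.138)
2*Nf = 17397
Nf = 8699 cycles


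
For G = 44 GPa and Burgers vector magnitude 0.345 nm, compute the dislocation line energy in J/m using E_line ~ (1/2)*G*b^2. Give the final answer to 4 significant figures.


E = G*b^2/2
b = 0.345 nm = 3.45e-10 m
G = 44 GPa = 4.4e+10 Pa
E = 0.5 * 4.4e+10 * (3.45e-10)^2
E = 2.619e-09 J/m


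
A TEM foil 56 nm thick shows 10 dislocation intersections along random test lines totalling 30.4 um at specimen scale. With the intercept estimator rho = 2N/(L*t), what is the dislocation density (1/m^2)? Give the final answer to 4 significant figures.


rho = 2N / (L * t)
L = 30.4 um = 3.04e-05 m, t = 56 nm = 5.6e-08 m
rho = 2 * 10 / (3.04e-05 * 5.6e-08)
rho = 1.175e+13 1/m^2


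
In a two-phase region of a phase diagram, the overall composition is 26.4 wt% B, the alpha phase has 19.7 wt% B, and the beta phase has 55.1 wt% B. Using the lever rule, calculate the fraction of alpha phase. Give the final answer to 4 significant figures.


f_alpha = (C_beta - C0) / (C_beta - C_alpha)
f_alpha = (55.1 - 26.4) / (55.1 - 19.7)
f_alpha = 0.8107


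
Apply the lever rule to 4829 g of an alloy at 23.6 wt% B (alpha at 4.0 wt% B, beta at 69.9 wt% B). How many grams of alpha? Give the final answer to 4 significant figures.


f_alpha = (C_beta - C0) / (C_beta - C_alpha)
f_alpha = (69.9 - 23.6) / (69.9 - 4.0) = 0.70258
m_alpha = f_alpha * m_total = 0.70258 * 4829 = 3393 g


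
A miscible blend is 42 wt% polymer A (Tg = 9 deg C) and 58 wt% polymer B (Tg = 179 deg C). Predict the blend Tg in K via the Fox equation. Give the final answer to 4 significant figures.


1/Tg = w1/Tg1 + w2/Tg2 (in Kelvin)
Tg1 = 282.15 K, Tg2 = 452.15 K
1/Tg = 0.42/282.15 + 0.58/452.15
Tg = 360.8 K


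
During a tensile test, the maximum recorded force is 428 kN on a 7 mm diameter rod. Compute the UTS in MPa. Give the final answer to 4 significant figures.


A0 = pi*(d/2)^2 = pi*(7/2)^2 = 38.4845 mm^2
UTS = F_max / A0 = 428*1000 / 38.4845
UTS = 11120 MPa


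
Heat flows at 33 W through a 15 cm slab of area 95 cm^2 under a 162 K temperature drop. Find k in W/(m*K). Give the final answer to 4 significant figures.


k = Q*L / (A*dT)
L = 0.15 m, A = 9.5e-03 m^2
k = 33 * 0.15 / (9.5e-03 * 162)
k = 3.216 W/(m*K)


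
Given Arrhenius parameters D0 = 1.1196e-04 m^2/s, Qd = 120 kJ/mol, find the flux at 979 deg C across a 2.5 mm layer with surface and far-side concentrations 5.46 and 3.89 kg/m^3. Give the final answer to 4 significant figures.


Step 1: D = D0 * exp(-Qd/(R*T))
T = 979 + 273.15 = 1252.15 K
D = 1.1196e-04 * exp(-120e3 / (8.314 * 1252.15)) = 1.10399e-09 m^2/s
Step 2: J = D * (C1 - C2) / dx
J = 1.10399e-09 * (5.46 - 3.89) / 2.5e-03
J = 6.933e-07 kg/(m^2*s)


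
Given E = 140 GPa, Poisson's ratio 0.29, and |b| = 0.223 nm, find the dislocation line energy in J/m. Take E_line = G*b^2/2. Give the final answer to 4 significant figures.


Step 1: G = E / (2*(1+nu))
G = 140 / (2*(1+0.29)) = 54.2636 GPa = 5.42636e+10 Pa
Step 2: E_line = G*b^2/2
b = 0.223 nm = 2.23e-10 m
E_line = 0.5 * 5.42636e+10 * (2.23e-10)^2 = 1.349e-09 J/m


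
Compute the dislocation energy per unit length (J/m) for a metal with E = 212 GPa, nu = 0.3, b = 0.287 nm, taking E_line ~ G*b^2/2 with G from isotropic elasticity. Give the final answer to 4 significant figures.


Step 1: G = E / (2*(1+nu))
G = 212 / (2*(1+0.3)) = 81.5385 GPa = 8.15385e+10 Pa
Step 2: E_line = G*b^2/2
b = 0.287 nm = 2.87e-10 m
E_line = 0.5 * 8.15385e+10 * (2.87e-10)^2 = 3.358e-09 J/m


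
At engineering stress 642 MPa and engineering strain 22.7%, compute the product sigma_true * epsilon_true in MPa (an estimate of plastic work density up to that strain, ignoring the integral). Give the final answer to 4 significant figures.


sigma_true = sigma_eng * (1 + epsilon_eng)
sigma_true = 642 * (1 + 0.227) = 787.734 MPa
epsilon_true = ln(1 + epsilon_eng)
epsilon_true = ln(1 + 0.227) = 0.204572
sigma_true * epsilon_true = 787.734 * 0.204572 = 161.1 MPa


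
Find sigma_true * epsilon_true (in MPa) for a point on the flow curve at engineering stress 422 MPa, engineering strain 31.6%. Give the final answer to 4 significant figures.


sigma_true = sigma_eng * (1 + epsilon_eng)
sigma_true = 422 * (1 + 0.316) = 555.352 MPa
epsilon_true = ln(1 + epsilon_eng)
epsilon_true = ln(1 + 0.316) = 0.274597
sigma_true * epsilon_true = 555.352 * 0.274597 = 152.5 MPa


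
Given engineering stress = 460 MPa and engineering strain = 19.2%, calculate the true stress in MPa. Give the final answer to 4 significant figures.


sigma_true = sigma_eng * (1 + epsilon_eng)
sigma_true = 460 * (1 + 0.192)
sigma_true = 548.3 MPa


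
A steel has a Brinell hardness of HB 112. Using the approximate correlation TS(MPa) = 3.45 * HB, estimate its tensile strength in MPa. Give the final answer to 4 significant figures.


TS (MPa) = 3.45 * HB
TS = 3.45 * 112
TS = 386.4 MPa


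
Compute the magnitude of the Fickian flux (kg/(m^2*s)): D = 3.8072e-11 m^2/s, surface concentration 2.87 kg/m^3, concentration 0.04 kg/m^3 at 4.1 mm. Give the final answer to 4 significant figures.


J = -D * (dC/dx) = D * (C1 - C2) / dx
J = 3.8072e-11 * (2.87 - 0.04) / 4.1e-03
J = 2.628e-08 kg/(m^2*s)


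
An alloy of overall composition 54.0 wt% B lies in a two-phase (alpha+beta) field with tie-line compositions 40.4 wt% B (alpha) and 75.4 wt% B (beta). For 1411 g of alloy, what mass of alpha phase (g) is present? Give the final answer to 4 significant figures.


f_alpha = (C_beta - C0) / (C_beta - C_alpha)
f_alpha = (75.4 - 54.0) / (75.4 - 40.4) = 0.611429
m_alpha = f_alpha * m_total = 0.611429 * 1411 = 862.7 g


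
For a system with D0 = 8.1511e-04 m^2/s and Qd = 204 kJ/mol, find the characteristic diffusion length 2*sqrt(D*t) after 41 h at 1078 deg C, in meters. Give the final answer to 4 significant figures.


Step 1: D = D0 * exp(-Qd/(R*T))
T = 1351.15 K
D = 8.1511e-04 * exp(-204e3 / (8.314 * 1351.15)) = 1.05783e-11 m^2/s
Step 2: L = 2*sqrt(D*t)
t = 41 h = 147600 s
L = 2*sqrt(1.05783e-11 * 147600) = 2.499e-03 m


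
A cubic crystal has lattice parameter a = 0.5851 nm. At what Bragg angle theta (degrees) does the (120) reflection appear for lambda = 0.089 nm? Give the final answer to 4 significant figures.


d = a / sqrt(h^2+k^2+l^2)
d = 0.5851 / sqrt(5) = 0.261665 nm
lambda = 2*d*sin(theta)  =>  sin(theta) = lambda / (2*d)
sin(theta) = 0.089 / (2 * 0.261665) = 0.170065
theta = 9.792 deg
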